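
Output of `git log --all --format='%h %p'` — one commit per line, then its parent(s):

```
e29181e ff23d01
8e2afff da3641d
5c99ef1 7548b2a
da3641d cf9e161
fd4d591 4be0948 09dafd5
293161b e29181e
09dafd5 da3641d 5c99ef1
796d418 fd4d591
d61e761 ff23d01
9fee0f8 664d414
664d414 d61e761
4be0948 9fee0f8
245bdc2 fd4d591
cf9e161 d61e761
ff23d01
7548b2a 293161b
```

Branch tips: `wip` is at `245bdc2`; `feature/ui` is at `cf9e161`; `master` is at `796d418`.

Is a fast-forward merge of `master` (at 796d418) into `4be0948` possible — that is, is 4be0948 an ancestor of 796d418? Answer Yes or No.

A fast-forward from 4be0948 to 796d418 is possible iff 4be0948 is an ancestor of 796d418.
Ancestors of 796d418: {09dafd5, 293161b, 4be0948, 5c99ef1, 664d414, 7548b2a, 796d418, 9fee0f8, cf9e161, d61e761, da3641d, e29181e, fd4d591, ff23d01}.
4be0948 is among them, so fast-forward is possible.

Yes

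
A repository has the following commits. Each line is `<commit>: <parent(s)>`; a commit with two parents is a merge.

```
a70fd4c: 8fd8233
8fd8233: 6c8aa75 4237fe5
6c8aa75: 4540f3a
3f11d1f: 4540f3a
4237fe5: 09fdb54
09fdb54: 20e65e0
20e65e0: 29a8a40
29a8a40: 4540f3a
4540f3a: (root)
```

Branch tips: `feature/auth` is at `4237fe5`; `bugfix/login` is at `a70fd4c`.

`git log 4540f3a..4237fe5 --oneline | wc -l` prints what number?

4

Reachable from 4237fe5: {09fdb54, 20e65e0, 29a8a40, 4237fe5, 4540f3a}.
Reachable from 4540f3a: {4540f3a}.
In 4237fe5's history but not 4540f3a's: {09fdb54, 20e65e0, 29a8a40, 4237fe5} — 4 commits.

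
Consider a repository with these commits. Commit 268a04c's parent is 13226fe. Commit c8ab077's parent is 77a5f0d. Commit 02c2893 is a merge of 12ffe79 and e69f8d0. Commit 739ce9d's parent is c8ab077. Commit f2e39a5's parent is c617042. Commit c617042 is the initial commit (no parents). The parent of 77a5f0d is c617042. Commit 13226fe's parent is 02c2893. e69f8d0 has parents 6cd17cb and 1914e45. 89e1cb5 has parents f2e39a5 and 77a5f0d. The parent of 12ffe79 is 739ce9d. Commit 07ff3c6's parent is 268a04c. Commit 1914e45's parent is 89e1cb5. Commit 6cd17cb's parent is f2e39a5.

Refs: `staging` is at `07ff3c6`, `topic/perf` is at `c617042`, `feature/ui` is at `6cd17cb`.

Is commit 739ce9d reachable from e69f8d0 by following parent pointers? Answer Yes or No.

Ancestors of e69f8d0: {1914e45, 6cd17cb, 77a5f0d, 89e1cb5, c617042, e69f8d0, f2e39a5}.
739ce9d is not in that set, so it is not an ancestor of e69f8d0.

No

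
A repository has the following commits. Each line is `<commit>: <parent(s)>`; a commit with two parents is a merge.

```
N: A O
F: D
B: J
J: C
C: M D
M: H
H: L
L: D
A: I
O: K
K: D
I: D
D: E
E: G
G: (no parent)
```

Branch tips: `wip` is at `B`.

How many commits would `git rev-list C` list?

7

Walking parent pointers from C: reachable set = {C, D, E, G, H, L, M}.
That is 7 commits.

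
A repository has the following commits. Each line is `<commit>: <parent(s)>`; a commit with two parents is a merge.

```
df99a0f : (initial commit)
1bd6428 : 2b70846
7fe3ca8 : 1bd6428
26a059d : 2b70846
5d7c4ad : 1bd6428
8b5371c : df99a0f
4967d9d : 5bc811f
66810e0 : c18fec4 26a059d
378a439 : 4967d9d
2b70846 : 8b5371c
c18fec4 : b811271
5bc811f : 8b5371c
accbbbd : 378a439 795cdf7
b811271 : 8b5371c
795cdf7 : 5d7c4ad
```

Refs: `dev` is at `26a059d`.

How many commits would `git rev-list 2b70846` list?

Walking parent pointers from 2b70846: reachable set = {2b70846, 8b5371c, df99a0f}.
That is 3 commits.

3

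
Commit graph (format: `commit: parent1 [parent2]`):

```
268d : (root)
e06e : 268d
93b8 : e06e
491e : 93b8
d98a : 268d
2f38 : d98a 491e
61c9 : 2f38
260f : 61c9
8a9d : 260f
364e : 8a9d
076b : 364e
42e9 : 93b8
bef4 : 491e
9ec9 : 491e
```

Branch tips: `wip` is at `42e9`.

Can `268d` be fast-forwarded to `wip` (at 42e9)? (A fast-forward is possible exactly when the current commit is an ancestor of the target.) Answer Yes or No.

Yes

A fast-forward from 268d to 42e9 is possible iff 268d is an ancestor of 42e9.
Ancestors of 42e9: {268d, 42e9, 93b8, e06e}.
268d is among them, so fast-forward is possible.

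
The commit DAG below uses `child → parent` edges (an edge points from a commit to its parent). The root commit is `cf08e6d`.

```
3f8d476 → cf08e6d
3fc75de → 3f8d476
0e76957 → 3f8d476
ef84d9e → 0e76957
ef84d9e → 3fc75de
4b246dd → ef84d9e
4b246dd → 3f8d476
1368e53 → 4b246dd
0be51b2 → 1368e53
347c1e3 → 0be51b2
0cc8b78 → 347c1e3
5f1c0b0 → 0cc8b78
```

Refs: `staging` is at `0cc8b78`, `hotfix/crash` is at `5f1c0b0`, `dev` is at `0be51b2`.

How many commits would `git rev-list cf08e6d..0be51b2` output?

7

Reachable from 0be51b2: {0be51b2, 0e76957, 1368e53, 3f8d476, 3fc75de, 4b246dd, cf08e6d, ef84d9e}.
Reachable from cf08e6d: {cf08e6d}.
In 0be51b2's history but not cf08e6d's: {0be51b2, 0e76957, 1368e53, 3f8d476, 3fc75de, 4b246dd, ef84d9e} — 7 commits.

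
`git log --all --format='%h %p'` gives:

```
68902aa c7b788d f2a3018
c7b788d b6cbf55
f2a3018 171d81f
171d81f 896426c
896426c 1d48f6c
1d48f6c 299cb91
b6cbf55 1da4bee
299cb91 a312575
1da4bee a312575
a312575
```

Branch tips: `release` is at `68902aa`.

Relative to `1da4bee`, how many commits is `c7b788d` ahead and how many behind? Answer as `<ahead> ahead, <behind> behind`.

2 ahead, 0 behind

Reachable from c7b788d: {1da4bee, a312575, b6cbf55, c7b788d}.
Reachable from 1da4bee: {1da4bee, a312575}.
Only in c7b788d's history (ahead): {b6cbf55, c7b788d} — 2.
Only in 1da4bee's history (behind): {} — 0.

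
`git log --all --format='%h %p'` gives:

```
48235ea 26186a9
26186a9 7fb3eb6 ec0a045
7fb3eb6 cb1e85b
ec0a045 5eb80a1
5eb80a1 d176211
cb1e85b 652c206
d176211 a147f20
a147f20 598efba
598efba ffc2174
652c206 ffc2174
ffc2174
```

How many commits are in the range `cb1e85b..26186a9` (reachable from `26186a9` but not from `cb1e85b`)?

Reachable from 26186a9: {26186a9, 598efba, 5eb80a1, 652c206, 7fb3eb6, a147f20, cb1e85b, d176211, ec0a045, ffc2174}.
Reachable from cb1e85b: {652c206, cb1e85b, ffc2174}.
In 26186a9's history but not cb1e85b's: {26186a9, 598efba, 5eb80a1, 7fb3eb6, a147f20, d176211, ec0a045} — 7 commits.

7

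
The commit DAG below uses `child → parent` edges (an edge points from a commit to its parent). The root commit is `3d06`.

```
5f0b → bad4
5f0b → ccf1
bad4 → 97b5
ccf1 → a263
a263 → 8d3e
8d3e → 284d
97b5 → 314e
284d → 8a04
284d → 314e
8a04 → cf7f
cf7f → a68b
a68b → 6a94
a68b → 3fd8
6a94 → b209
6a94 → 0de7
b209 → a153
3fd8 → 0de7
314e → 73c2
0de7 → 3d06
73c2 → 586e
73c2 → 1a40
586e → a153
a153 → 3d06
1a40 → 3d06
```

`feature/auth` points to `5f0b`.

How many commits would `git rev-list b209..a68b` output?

Reachable from a68b: {0de7, 3d06, 3fd8, 6a94, a153, a68b, b209}.
Reachable from b209: {3d06, a153, b209}.
In a68b's history but not b209's: {0de7, 3fd8, 6a94, a68b} — 4 commits.

4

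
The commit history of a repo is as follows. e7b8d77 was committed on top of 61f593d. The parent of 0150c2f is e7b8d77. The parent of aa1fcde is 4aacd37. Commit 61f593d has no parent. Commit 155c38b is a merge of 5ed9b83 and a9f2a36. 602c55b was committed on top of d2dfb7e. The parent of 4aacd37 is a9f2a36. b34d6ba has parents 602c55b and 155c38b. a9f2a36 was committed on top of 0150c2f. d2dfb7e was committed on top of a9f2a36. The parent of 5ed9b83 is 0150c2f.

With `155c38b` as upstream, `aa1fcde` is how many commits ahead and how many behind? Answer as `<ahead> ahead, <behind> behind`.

Reachable from aa1fcde: {0150c2f, 4aacd37, 61f593d, a9f2a36, aa1fcde, e7b8d77}.
Reachable from 155c38b: {0150c2f, 155c38b, 5ed9b83, 61f593d, a9f2a36, e7b8d77}.
Only in aa1fcde's history (ahead): {4aacd37, aa1fcde} — 2.
Only in 155c38b's history (behind): {155c38b, 5ed9b83} — 2.

2 ahead, 2 behind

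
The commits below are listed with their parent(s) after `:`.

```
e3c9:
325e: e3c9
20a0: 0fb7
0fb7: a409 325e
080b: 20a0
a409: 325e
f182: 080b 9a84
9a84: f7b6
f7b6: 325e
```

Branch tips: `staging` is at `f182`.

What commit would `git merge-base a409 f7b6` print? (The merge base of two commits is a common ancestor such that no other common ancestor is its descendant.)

Ancestors of a409: {325e, a409, e3c9}.
Ancestors of f7b6: {325e, e3c9, f7b6}.
Common ancestors: {325e, e3c9}.
Among these, 325e is not an ancestor of any other common ancestor — it is the merge base.

325e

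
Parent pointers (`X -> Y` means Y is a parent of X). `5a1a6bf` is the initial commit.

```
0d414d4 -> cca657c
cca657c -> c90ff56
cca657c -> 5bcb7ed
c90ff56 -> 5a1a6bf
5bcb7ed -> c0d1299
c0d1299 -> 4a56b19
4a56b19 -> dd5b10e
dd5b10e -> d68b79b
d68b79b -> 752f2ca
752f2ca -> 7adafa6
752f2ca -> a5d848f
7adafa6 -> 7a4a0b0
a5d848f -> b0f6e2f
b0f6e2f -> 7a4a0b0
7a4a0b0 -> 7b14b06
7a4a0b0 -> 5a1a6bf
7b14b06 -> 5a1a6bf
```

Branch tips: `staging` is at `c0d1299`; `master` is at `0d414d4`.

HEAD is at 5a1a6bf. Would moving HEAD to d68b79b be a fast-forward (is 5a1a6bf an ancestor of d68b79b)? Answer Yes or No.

Yes

A fast-forward from 5a1a6bf to d68b79b is possible iff 5a1a6bf is an ancestor of d68b79b.
Ancestors of d68b79b: {5a1a6bf, 752f2ca, 7a4a0b0, 7adafa6, 7b14b06, a5d848f, b0f6e2f, d68b79b}.
5a1a6bf is among them, so fast-forward is possible.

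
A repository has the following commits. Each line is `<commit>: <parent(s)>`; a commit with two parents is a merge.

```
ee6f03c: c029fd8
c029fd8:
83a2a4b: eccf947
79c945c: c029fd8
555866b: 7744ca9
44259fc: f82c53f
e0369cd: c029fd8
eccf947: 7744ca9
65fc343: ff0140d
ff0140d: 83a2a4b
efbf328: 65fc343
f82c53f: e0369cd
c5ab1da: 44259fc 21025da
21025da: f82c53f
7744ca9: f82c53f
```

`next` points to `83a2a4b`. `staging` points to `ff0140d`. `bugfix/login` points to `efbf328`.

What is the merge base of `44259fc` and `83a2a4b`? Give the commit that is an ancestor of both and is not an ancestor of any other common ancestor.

f82c53f

Ancestors of 44259fc: {44259fc, c029fd8, e0369cd, f82c53f}.
Ancestors of 83a2a4b: {7744ca9, 83a2a4b, c029fd8, e0369cd, eccf947, f82c53f}.
Common ancestors: {c029fd8, e0369cd, f82c53f}.
Among these, f82c53f is not an ancestor of any other common ancestor — it is the merge base.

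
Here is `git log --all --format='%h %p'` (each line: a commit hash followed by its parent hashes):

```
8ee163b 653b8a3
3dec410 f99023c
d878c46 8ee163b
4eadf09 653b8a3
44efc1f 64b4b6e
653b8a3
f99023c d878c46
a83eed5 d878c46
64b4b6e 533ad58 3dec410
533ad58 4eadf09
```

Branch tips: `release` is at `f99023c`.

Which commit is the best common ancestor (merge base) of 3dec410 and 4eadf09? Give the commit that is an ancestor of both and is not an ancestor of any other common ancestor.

Ancestors of 3dec410: {3dec410, 653b8a3, 8ee163b, d878c46, f99023c}.
Ancestors of 4eadf09: {4eadf09, 653b8a3}.
Common ancestors: {653b8a3}.
The only common ancestor is 653b8a3, so it is the merge base.

653b8a3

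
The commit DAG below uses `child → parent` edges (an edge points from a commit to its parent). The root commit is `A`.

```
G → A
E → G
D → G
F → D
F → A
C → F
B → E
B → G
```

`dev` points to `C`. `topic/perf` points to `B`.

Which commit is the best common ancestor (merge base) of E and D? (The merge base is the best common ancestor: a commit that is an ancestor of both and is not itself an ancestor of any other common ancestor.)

G

Ancestors of E: {A, E, G}.
Ancestors of D: {A, D, G}.
Common ancestors: {A, G}.
Among these, G is not an ancestor of any other common ancestor — it is the merge base.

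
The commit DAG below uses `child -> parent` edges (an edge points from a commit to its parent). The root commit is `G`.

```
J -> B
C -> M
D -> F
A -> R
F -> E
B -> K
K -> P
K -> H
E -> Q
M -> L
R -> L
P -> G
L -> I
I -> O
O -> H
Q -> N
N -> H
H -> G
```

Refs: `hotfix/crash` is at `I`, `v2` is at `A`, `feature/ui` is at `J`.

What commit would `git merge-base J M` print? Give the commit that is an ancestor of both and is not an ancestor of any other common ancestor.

H

Ancestors of J: {B, G, H, J, K, P}.
Ancestors of M: {G, H, I, L, M, O}.
Common ancestors: {G, H}.
Among these, H is not an ancestor of any other common ancestor — it is the merge base.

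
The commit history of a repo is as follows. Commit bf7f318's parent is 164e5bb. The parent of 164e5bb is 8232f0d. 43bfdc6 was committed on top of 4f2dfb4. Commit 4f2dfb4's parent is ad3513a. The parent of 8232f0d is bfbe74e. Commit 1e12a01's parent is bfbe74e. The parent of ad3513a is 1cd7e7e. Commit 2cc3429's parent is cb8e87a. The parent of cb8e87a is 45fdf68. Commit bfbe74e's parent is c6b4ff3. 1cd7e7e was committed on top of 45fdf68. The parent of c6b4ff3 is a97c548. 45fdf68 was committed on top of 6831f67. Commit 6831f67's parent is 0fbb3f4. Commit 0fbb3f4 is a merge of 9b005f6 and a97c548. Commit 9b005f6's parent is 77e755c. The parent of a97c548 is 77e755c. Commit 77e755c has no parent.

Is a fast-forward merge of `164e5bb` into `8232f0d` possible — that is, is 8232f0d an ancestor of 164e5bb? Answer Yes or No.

Yes

A fast-forward from 8232f0d to 164e5bb is possible iff 8232f0d is an ancestor of 164e5bb.
Ancestors of 164e5bb: {164e5bb, 77e755c, 8232f0d, a97c548, bfbe74e, c6b4ff3}.
8232f0d is among them, so fast-forward is possible.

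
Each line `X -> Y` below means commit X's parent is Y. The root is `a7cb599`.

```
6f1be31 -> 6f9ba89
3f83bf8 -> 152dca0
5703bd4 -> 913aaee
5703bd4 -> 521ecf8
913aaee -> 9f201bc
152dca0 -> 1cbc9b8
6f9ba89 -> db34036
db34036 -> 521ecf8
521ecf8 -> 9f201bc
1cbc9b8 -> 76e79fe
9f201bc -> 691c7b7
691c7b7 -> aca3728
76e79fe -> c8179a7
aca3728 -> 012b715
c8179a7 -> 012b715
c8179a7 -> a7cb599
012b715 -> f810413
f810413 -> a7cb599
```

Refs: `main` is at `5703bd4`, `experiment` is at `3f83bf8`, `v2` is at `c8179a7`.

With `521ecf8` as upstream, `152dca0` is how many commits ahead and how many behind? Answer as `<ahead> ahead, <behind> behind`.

Reachable from 152dca0: {012b715, 152dca0, 1cbc9b8, 76e79fe, a7cb599, c8179a7, f810413}.
Reachable from 521ecf8: {012b715, 521ecf8, 691c7b7, 9f201bc, a7cb599, aca3728, f810413}.
Only in 152dca0's history (ahead): {152dca0, 1cbc9b8, 76e79fe, c8179a7} — 4.
Only in 521ecf8's history (behind): {521ecf8, 691c7b7, 9f201bc, aca3728} — 4.

4 ahead, 4 behind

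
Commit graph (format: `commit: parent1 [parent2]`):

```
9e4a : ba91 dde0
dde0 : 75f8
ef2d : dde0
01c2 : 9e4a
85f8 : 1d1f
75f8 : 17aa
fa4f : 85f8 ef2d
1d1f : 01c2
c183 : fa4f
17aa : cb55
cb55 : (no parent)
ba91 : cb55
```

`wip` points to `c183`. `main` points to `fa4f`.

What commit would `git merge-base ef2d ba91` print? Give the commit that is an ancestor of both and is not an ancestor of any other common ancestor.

Ancestors of ef2d: {17aa, 75f8, cb55, dde0, ef2d}.
Ancestors of ba91: {ba91, cb55}.
Common ancestors: {cb55}.
The only common ancestor is cb55, so it is the merge base.

cb55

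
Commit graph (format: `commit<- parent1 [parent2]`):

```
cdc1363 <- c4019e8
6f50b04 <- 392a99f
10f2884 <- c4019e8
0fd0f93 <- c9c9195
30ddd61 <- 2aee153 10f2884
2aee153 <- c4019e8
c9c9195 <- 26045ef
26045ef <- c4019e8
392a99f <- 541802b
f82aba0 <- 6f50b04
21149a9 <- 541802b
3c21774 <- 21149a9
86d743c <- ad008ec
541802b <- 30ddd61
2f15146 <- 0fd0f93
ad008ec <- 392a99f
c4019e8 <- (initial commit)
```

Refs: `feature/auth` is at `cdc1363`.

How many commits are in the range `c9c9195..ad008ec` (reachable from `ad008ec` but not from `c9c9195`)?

6

Reachable from ad008ec: {10f2884, 2aee153, 30ddd61, 392a99f, 541802b, ad008ec, c4019e8}.
Reachable from c9c9195: {26045ef, c4019e8, c9c9195}.
In ad008ec's history but not c9c9195's: {10f2884, 2aee153, 30ddd61, 392a99f, 541802b, ad008ec} — 6 commits.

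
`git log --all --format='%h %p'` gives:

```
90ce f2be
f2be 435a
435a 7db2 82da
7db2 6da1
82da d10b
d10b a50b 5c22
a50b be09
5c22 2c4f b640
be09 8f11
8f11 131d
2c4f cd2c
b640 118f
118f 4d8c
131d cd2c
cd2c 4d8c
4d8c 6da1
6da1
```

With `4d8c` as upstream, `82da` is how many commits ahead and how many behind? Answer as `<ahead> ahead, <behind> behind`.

11 ahead, 0 behind

Reachable from 82da: {118f, 131d, 2c4f, 4d8c, 5c22, 6da1, 82da, 8f11, a50b, b640, be09, cd2c, d10b}.
Reachable from 4d8c: {4d8c, 6da1}.
Only in 82da's history (ahead): {118f, 131d, 2c4f, 5c22, 82da, 8f11, a50b, b640, be09, cd2c, d10b} — 11.
Only in 4d8c's history (behind): {} — 0.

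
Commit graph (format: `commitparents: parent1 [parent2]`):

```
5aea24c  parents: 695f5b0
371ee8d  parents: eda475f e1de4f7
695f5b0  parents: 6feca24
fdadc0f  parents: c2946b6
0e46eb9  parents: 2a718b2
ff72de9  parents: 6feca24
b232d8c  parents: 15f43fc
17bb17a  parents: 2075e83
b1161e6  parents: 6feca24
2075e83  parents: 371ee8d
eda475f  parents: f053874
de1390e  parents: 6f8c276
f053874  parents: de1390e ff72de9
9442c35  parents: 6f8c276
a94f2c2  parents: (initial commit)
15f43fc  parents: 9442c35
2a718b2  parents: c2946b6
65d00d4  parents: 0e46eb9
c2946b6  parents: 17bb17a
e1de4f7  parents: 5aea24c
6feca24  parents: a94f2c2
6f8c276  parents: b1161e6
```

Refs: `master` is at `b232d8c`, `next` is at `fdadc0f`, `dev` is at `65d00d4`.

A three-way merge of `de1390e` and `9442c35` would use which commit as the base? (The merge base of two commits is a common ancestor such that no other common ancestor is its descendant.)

Ancestors of de1390e: {6f8c276, 6feca24, a94f2c2, b1161e6, de1390e}.
Ancestors of 9442c35: {6f8c276, 6feca24, 9442c35, a94f2c2, b1161e6}.
Common ancestors: {6f8c276, 6feca24, a94f2c2, b1161e6}.
Among these, 6f8c276 is not an ancestor of any other common ancestor — it is the merge base.

6f8c276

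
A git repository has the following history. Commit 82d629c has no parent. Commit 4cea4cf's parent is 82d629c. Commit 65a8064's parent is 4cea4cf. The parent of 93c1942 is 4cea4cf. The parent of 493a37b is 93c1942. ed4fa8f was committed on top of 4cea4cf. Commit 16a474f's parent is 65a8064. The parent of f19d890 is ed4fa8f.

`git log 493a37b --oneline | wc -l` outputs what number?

4

Walking parent pointers from 493a37b: reachable set = {493a37b, 4cea4cf, 82d629c, 93c1942}.
That is 4 commits.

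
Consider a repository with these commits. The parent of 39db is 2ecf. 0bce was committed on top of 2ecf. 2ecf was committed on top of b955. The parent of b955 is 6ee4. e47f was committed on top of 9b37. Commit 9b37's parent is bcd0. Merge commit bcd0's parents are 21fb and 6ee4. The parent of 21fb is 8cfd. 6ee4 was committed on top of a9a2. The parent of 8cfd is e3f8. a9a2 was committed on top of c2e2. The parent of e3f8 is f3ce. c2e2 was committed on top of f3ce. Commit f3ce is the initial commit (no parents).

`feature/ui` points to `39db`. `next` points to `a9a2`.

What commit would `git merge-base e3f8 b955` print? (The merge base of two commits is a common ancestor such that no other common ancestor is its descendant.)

Ancestors of e3f8: {e3f8, f3ce}.
Ancestors of b955: {6ee4, a9a2, b955, c2e2, f3ce}.
Common ancestors: {f3ce}.
The only common ancestor is f3ce, so it is the merge base.

f3ce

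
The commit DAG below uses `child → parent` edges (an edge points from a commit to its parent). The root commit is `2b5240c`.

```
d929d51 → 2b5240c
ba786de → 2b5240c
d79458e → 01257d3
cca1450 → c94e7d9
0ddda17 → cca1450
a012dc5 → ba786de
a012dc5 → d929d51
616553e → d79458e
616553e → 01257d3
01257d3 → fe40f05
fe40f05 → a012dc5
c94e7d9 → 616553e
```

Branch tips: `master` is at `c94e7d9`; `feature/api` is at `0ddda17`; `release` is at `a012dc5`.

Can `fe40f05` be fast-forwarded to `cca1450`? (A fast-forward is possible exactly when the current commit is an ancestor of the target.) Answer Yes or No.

Yes

A fast-forward from fe40f05 to cca1450 is possible iff fe40f05 is an ancestor of cca1450.
Ancestors of cca1450: {01257d3, 2b5240c, 616553e, a012dc5, ba786de, c94e7d9, cca1450, d79458e, d929d51, fe40f05}.
fe40f05 is among them, so fast-forward is possible.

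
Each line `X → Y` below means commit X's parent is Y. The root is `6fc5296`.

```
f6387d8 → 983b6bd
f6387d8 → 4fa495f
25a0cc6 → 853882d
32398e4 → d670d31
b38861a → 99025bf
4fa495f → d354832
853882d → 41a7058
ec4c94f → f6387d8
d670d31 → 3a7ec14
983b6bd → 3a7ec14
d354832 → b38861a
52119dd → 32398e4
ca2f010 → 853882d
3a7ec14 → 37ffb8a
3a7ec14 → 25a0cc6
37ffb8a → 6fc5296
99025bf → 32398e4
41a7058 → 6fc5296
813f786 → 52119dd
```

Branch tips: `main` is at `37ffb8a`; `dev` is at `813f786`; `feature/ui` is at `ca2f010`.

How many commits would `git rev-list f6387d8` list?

14

Walking parent pointers from f6387d8: reachable set = {25a0cc6, 32398e4, 37ffb8a, 3a7ec14, 41a7058, 4fa495f, 6fc5296, 853882d, 983b6bd, 99025bf, b38861a, d354832, d670d31, f6387d8}.
That is 14 commits.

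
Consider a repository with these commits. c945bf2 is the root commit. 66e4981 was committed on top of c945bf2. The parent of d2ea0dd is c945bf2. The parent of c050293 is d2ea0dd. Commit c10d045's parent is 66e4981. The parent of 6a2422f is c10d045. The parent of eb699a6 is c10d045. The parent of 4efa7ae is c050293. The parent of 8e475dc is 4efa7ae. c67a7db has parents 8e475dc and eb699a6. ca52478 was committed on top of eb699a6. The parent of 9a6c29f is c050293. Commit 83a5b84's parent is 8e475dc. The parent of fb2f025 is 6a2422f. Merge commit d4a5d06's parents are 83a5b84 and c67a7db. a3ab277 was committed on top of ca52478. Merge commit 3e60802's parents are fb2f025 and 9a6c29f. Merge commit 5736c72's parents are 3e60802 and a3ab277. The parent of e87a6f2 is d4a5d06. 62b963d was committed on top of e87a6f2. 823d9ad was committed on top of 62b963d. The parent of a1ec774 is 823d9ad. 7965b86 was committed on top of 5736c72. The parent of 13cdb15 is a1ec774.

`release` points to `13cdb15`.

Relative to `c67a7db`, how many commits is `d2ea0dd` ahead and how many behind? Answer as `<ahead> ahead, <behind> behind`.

Reachable from d2ea0dd: {c945bf2, d2ea0dd}.
Reachable from c67a7db: {4efa7ae, 66e4981, 8e475dc, c050293, c10d045, c67a7db, c945bf2, d2ea0dd, eb699a6}.
Only in d2ea0dd's history (ahead): {} — 0.
Only in c67a7db's history (behind): {4efa7ae, 66e4981, 8e475dc, c050293, c10d045, c67a7db, eb699a6} — 7.

0 ahead, 7 behind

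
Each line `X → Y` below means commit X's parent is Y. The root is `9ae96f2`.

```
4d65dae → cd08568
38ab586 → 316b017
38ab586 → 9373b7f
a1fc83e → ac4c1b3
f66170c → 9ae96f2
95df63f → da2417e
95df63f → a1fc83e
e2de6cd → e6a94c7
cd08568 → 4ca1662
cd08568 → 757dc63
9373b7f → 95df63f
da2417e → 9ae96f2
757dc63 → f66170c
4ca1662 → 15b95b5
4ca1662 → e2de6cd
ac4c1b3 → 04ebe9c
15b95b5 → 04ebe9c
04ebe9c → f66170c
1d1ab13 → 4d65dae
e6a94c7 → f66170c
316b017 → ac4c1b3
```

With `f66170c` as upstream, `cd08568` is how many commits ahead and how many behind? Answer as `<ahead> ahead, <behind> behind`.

7 ahead, 0 behind

Reachable from cd08568: {04ebe9c, 15b95b5, 4ca1662, 757dc63, 9ae96f2, cd08568, e2de6cd, e6a94c7, f66170c}.
Reachable from f66170c: {9ae96f2, f66170c}.
Only in cd08568's history (ahead): {04ebe9c, 15b95b5, 4ca1662, 757dc63, cd08568, e2de6cd, e6a94c7} — 7.
Only in f66170c's history (behind): {} — 0.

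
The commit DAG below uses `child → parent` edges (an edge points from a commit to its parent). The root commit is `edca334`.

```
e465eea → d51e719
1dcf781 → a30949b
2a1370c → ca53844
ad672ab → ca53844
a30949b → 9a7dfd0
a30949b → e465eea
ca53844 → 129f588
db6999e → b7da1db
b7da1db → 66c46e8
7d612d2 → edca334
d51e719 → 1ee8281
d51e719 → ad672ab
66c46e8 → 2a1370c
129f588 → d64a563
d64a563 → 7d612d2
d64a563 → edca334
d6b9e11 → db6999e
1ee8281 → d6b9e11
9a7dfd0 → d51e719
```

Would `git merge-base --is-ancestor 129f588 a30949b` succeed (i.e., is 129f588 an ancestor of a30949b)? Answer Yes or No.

Yes

Ancestors of a30949b (commits reachable by following parents): {129f588, 1ee8281, 2a1370c, 66c46e8, 7d612d2, 9a7dfd0, a30949b, ad672ab, b7da1db, ca53844, d51e719, d64a563, d6b9e11, db6999e, e465eea, edca334}.
129f588 is in that set, so it is an ancestor of a30949b.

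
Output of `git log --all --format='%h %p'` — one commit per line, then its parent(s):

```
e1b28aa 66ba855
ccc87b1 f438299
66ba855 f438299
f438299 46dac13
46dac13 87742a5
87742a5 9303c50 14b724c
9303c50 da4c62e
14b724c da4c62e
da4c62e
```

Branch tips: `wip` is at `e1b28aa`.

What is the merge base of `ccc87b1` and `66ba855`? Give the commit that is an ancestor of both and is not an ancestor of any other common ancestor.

Ancestors of ccc87b1: {14b724c, 46dac13, 87742a5, 9303c50, ccc87b1, da4c62e, f438299}.
Ancestors of 66ba855: {14b724c, 46dac13, 66ba855, 87742a5, 9303c50, da4c62e, f438299}.
Common ancestors: {14b724c, 46dac13, 87742a5, 9303c50, da4c62e, f438299}.
Among these, f438299 is not an ancestor of any other common ancestor — it is the merge base.

f438299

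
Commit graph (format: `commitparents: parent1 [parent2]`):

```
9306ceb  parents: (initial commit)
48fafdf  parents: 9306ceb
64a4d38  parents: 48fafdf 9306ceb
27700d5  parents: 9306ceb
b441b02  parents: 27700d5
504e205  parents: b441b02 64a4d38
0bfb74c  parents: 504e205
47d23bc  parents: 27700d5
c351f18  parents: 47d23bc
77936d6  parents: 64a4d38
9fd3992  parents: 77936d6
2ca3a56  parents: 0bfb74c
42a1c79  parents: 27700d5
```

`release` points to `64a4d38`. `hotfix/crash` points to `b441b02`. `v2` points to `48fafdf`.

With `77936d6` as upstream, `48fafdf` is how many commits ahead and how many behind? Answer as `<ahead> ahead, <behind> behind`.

Reachable from 48fafdf: {48fafdf, 9306ceb}.
Reachable from 77936d6: {48fafdf, 64a4d38, 77936d6, 9306ceb}.
Only in 48fafdf's history (ahead): {} — 0.
Only in 77936d6's history (behind): {64a4d38, 77936d6} — 2.

0 ahead, 2 behind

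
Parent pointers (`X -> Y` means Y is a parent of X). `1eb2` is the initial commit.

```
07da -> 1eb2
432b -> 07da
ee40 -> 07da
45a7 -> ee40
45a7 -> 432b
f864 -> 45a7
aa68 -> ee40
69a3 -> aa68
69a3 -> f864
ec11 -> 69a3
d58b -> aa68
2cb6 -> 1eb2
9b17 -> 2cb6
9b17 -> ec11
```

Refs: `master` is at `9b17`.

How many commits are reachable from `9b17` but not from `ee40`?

8

Reachable from 9b17: {07da, 1eb2, 2cb6, 432b, 45a7, 69a3, 9b17, aa68, ec11, ee40, f864}.
Reachable from ee40: {07da, 1eb2, ee40}.
In 9b17's history but not ee40's: {2cb6, 432b, 45a7, 69a3, 9b17, aa68, ec11, f864} — 8 commits.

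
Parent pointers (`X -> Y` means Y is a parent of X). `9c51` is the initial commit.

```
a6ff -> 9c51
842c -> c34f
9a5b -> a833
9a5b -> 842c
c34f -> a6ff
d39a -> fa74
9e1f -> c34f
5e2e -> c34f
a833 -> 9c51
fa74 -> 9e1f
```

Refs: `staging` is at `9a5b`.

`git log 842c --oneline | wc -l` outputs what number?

4

Walking parent pointers from 842c: reachable set = {842c, 9c51, a6ff, c34f}.
That is 4 commits.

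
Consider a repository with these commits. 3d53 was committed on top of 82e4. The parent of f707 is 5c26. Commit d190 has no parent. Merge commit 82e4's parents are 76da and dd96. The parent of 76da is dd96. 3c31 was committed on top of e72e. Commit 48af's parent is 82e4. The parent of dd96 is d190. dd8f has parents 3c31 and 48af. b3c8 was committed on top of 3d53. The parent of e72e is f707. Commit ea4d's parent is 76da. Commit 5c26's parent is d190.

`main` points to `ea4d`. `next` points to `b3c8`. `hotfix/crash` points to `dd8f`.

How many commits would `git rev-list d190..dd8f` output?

Reachable from dd8f: {3c31, 48af, 5c26, 76da, 82e4, d190, dd8f, dd96, e72e, f707}.
Reachable from d190: {d190}.
In dd8f's history but not d190's: {3c31, 48af, 5c26, 76da, 82e4, dd8f, dd96, e72e, f707} — 9 commits.

9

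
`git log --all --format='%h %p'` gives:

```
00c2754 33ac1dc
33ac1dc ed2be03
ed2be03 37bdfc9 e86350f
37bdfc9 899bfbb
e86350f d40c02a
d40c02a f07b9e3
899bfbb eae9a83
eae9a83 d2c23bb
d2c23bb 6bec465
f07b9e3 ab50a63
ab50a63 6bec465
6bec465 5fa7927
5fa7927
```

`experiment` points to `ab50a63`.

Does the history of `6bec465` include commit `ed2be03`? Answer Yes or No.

No

Ancestors of 6bec465: {5fa7927, 6bec465}.
ed2be03 is not in that set, so it is not an ancestor of 6bec465.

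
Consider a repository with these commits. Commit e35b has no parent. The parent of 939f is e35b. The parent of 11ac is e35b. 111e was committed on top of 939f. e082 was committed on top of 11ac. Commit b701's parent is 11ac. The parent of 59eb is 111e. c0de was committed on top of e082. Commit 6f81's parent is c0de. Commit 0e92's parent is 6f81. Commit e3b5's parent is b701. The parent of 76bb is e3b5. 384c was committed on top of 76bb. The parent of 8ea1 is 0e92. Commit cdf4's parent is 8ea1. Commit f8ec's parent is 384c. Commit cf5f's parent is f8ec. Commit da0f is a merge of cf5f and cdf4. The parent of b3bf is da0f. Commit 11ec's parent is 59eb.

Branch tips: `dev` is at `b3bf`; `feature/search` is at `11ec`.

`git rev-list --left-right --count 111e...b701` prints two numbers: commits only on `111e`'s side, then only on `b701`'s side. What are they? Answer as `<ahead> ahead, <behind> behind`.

Reachable from 111e: {111e, 939f, e35b}.
Reachable from b701: {11ac, b701, e35b}.
Only in 111e's history (ahead): {111e, 939f} — 2.
Only in b701's history (behind): {11ac, b701} — 2.

2 ahead, 2 behind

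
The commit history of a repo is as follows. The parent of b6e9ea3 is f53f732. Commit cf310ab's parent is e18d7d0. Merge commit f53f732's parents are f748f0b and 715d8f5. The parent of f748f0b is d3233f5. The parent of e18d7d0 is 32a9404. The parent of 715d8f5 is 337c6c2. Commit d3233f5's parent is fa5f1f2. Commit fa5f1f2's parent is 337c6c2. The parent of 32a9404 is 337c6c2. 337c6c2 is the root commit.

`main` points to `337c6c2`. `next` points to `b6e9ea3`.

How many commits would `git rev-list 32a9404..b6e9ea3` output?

Reachable from b6e9ea3: {337c6c2, 715d8f5, b6e9ea3, d3233f5, f53f732, f748f0b, fa5f1f2}.
Reachable from 32a9404: {32a9404, 337c6c2}.
In b6e9ea3's history but not 32a9404's: {715d8f5, b6e9ea3, d3233f5, f53f732, f748f0b, fa5f1f2} — 6 commits.

6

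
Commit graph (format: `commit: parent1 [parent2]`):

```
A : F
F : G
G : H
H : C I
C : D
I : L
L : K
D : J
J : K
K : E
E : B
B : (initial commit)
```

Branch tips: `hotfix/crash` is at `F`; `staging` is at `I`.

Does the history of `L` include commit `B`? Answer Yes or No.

Yes

Ancestors of L (commits reachable by following parents): {B, E, K, L}.
B is in that set, so it is an ancestor of L.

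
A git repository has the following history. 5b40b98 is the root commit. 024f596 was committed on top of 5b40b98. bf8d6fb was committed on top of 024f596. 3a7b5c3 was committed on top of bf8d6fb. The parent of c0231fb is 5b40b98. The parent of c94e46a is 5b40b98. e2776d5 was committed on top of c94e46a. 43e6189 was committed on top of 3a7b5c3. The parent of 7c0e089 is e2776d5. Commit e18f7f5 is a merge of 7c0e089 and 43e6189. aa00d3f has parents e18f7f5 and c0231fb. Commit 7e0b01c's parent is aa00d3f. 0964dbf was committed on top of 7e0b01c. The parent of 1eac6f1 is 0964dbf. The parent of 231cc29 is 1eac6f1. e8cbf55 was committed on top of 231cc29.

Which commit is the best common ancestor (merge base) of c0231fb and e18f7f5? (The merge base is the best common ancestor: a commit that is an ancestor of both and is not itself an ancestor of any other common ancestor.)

5b40b98

Ancestors of c0231fb: {5b40b98, c0231fb}.
Ancestors of e18f7f5: {024f596, 3a7b5c3, 43e6189, 5b40b98, 7c0e089, bf8d6fb, c94e46a, e18f7f5, e2776d5}.
Common ancestors: {5b40b98}.
The only common ancestor is 5b40b98, so it is the merge base.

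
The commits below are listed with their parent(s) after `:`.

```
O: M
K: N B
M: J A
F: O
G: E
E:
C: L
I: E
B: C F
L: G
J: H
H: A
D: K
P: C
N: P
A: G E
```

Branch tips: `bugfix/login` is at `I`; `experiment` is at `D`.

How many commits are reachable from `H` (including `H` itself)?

4

Walking parent pointers from H: reachable set = {A, E, G, H}.
That is 4 commits.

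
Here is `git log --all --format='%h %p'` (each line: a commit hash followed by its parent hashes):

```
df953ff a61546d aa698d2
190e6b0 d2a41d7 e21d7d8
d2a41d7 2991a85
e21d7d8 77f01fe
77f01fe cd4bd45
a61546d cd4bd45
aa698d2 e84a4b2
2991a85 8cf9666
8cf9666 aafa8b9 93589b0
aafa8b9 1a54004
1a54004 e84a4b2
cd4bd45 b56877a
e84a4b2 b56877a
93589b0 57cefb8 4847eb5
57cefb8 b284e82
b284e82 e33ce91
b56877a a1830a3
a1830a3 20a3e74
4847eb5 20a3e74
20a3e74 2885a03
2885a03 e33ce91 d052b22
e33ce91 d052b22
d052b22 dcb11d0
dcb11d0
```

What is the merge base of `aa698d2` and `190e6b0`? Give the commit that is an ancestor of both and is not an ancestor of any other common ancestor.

Ancestors of aa698d2: {20a3e74, 2885a03, a1830a3, aa698d2, b56877a, d052b22, dcb11d0, e33ce91, e84a4b2}.
Ancestors of 190e6b0: {190e6b0, 1a54004, 20a3e74, 2885a03, 2991a85, 4847eb5, 57cefb8, 77f01fe, 8cf9666, 93589b0, a1830a3, aafa8b9, b284e82, b56877a, cd4bd45, d052b22, d2a41d7, dcb11d0, e21d7d8, e33ce91, e84a4b2}.
Common ancestors: {20a3e74, 2885a03, a1830a3, b56877a, d052b22, dcb11d0, e33ce91, e84a4b2}.
Among these, e84a4b2 is not an ancestor of any other common ancestor — it is the merge base.

e84a4b2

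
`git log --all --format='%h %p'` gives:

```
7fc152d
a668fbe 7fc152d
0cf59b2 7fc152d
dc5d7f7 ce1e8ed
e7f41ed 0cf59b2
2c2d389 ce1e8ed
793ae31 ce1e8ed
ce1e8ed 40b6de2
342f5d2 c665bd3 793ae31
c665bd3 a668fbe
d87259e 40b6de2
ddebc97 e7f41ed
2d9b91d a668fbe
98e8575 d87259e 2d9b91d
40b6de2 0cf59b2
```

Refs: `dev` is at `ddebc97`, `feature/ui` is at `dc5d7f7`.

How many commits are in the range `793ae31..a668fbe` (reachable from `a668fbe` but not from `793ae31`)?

Reachable from a668fbe: {7fc152d, a668fbe}.
Reachable from 793ae31: {0cf59b2, 40b6de2, 793ae31, 7fc152d, ce1e8ed}.
In a668fbe's history but not 793ae31's: {a668fbe} — 1 commit.

1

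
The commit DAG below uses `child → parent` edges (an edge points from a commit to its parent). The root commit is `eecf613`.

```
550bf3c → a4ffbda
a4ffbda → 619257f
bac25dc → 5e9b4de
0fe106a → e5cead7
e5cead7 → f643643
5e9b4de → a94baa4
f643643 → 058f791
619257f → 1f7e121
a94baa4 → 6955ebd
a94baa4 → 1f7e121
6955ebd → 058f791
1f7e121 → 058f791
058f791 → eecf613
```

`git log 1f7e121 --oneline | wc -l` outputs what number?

Walking parent pointers from 1f7e121: reachable set = {058f791, 1f7e121, eecf613}.
That is 3 commits.

3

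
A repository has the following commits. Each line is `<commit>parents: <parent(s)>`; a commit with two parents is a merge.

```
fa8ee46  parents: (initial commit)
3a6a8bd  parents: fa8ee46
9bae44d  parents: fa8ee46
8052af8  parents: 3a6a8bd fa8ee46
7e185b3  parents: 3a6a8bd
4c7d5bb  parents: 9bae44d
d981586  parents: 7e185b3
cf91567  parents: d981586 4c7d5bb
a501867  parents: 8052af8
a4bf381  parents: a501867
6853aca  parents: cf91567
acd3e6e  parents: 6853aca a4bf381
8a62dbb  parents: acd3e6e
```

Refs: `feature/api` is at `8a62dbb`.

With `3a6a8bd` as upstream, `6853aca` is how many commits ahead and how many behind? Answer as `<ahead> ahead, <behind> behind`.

Reachable from 6853aca: {3a6a8bd, 4c7d5bb, 6853aca, 7e185b3, 9bae44d, cf91567, d981586, fa8ee46}.
Reachable from 3a6a8bd: {3a6a8bd, fa8ee46}.
Only in 6853aca's history (ahead): {4c7d5bb, 6853aca, 7e185b3, 9bae44d, cf91567, d981586} — 6.
Only in 3a6a8bd's history (behind): {} — 0.

6 ahead, 0 behind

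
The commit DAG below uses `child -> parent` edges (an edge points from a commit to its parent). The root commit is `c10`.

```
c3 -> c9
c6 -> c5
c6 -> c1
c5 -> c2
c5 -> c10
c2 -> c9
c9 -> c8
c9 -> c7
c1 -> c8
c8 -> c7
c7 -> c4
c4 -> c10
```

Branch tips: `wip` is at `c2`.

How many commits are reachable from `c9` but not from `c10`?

4

Reachable from c9: {c10, c4, c7, c8, c9}.
Reachable from c10: {c10}.
In c9's history but not c10's: {c4, c7, c8, c9} — 4 commits.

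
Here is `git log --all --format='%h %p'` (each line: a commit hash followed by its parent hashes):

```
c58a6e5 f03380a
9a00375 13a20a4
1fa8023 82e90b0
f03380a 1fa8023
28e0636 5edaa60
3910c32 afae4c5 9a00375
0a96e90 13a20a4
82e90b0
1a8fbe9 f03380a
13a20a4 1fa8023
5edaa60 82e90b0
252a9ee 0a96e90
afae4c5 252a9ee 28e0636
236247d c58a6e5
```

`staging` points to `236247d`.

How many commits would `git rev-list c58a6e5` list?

4

Walking parent pointers from c58a6e5: reachable set = {1fa8023, 82e90b0, c58a6e5, f03380a}.
That is 4 commits.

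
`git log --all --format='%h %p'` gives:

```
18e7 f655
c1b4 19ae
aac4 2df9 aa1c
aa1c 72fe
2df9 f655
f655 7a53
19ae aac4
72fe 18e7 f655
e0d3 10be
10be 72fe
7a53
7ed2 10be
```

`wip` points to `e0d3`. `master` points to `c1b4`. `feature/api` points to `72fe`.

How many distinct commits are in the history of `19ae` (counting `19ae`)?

Walking parent pointers from 19ae: reachable set = {18e7, 19ae, 2df9, 72fe, 7a53, aa1c, aac4, f655}.
That is 8 commits.

8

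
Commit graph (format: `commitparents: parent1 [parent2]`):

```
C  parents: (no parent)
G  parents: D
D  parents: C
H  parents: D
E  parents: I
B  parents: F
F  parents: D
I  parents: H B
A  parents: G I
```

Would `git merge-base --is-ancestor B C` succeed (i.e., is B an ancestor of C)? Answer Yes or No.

Ancestors of C: {C}.
B is not in that set, so it is not an ancestor of C.

No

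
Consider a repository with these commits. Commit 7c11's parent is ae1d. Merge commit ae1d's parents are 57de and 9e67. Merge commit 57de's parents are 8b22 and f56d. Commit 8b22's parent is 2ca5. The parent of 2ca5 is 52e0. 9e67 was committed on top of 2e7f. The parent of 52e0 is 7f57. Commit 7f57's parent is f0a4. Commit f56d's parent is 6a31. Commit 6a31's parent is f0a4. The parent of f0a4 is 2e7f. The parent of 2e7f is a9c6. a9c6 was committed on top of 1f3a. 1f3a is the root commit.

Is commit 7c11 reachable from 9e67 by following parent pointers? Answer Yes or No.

Ancestors of 9e67: {1f3a, 2e7f, 9e67, a9c6}.
7c11 is not in that set, so it is not an ancestor of 9e67.

No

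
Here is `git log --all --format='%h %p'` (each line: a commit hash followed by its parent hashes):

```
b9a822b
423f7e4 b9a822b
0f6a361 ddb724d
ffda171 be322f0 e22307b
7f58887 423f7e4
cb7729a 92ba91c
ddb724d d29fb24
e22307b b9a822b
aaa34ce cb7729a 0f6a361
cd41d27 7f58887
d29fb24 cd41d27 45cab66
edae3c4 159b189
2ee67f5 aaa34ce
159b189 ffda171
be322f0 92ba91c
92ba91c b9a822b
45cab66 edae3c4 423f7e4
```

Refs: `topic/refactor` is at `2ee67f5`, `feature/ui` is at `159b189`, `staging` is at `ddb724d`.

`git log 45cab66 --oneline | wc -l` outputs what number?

9

Walking parent pointers from 45cab66: reachable set = {159b189, 423f7e4, 45cab66, 92ba91c, b9a822b, be322f0, e22307b, edae3c4, ffda171}.
That is 9 commits.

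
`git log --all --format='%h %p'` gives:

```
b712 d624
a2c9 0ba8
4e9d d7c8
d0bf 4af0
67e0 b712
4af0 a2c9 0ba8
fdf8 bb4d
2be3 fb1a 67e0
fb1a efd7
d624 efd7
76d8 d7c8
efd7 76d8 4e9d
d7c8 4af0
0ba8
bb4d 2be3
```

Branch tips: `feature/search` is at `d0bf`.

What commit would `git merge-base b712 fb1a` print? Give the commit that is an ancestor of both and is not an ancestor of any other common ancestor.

Ancestors of b712: {0ba8, 4af0, 4e9d, 76d8, a2c9, b712, d624, d7c8, efd7}.
Ancestors of fb1a: {0ba8, 4af0, 4e9d, 76d8, a2c9, d7c8, efd7, fb1a}.
Common ancestors: {0ba8, 4af0, 4e9d, 76d8, a2c9, d7c8, efd7}.
Among these, efd7 is not an ancestor of any other common ancestor — it is the merge base.

efd7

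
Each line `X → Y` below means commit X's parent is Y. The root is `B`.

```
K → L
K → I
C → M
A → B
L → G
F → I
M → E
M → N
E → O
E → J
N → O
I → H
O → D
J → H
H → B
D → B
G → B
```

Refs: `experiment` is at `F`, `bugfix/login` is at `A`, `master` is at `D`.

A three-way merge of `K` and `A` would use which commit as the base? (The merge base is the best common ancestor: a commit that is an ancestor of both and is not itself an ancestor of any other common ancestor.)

Ancestors of K: {B, G, H, I, K, L}.
Ancestors of A: {A, B}.
Common ancestors: {B}.
The only common ancestor is B, so it is the merge base.

B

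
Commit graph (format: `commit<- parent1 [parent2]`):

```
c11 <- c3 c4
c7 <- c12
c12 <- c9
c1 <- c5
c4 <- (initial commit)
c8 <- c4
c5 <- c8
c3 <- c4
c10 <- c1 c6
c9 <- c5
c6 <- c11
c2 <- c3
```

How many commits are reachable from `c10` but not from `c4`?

Reachable from c10: {c1, c10, c11, c3, c4, c5, c6, c8}.
Reachable from c4: {c4}.
In c10's history but not c4's: {c1, c10, c11, c3, c5, c6, c8} — 7 commits.

7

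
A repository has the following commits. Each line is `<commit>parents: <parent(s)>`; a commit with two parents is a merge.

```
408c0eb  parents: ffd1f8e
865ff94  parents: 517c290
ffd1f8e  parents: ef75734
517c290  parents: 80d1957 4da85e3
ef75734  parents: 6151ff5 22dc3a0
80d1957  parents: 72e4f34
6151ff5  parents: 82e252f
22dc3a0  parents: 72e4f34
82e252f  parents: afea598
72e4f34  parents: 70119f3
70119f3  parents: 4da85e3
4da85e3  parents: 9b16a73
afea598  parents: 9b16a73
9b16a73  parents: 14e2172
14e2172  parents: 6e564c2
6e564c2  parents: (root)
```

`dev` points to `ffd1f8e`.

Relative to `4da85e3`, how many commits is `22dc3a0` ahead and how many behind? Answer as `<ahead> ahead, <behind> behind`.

3 ahead, 0 behind

Reachable from 22dc3a0: {14e2172, 22dc3a0, 4da85e3, 6e564c2, 70119f3, 72e4f34, 9b16a73}.
Reachable from 4da85e3: {14e2172, 4da85e3, 6e564c2, 9b16a73}.
Only in 22dc3a0's history (ahead): {22dc3a0, 70119f3, 72e4f34} — 3.
Only in 4da85e3's history (behind): {} — 0.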